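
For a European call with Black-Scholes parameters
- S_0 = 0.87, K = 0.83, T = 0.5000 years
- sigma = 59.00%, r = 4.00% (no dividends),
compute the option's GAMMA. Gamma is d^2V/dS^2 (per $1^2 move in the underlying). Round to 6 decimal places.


Answer: Gamma = 1.026668

Derivation:
d1 = 0.3693554554; d2 = -0.0478375455
phi(d1) = 0.3726370984; exp(-qT) = 1.0000000000; exp(-rT) = 0.9801986733
Gamma = exp(-qT) * phi(d1) / (S * sigma * sqrt(T)) = 1.0000000000 * 0.3726370984 / (0.8700 * 0.5900 * 0.7071067812) = 1.026668


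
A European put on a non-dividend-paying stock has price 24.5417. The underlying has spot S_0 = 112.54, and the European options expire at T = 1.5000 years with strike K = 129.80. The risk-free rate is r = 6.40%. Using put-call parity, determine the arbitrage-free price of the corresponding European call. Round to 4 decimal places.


Answer: Call price = 19.1631

Derivation:
Put-call parity: C - P = S_0 * exp(-qT) - K * exp(-rT).
S_0 * exp(-qT) = 112.5400 * 1.00000000 = 112.54000000
K * exp(-rT) = 129.8000 * 0.90846402 = 117.91862929
C = P + S*exp(-qT) - K*exp(-rT)
C = 24.5417 + 112.54000000 - 117.91862929 = 19.1631


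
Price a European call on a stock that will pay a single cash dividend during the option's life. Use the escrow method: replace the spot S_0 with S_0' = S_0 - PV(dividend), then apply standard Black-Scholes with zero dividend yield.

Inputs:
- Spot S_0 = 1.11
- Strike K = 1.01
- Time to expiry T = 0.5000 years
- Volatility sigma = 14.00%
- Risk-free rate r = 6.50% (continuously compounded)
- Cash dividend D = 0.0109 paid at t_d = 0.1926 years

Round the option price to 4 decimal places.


Answer: Price = 0.1275

Derivation:
PV(D) = D * exp(-r * t_d) = 0.0109 * 0.98755904 = 0.01076439
S_0' = S_0 - PV(D) = 1.1100 - 0.01076439 = 1.09923561
d1 = (ln(S_0'/K) + (r + sigma^2/2)*T) / (sigma*sqrt(T)) = 1.23303972
d2 = d1 - sigma*sqrt(T) = 1.13404477
exp(-rT) = 0.96802245
N(d1) = 0.89121953; N(d2) = 0.87161211
C = S_0' * N(d1) - K * exp(-rT) * N(d2) = 1.09923561 * 0.89121953 - 1.0100 * 0.96802245 * 0.87161211 = 0.1275


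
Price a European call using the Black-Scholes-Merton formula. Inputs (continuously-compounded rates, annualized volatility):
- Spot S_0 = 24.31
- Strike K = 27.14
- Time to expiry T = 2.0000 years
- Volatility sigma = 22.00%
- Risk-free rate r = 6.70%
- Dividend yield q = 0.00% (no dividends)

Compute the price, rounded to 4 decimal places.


Answer: Price = 3.2653

Derivation:
d1 = (ln(S/K) + (r - q + 0.5*sigma^2) * T) / (sigma * sqrt(T)) = 0.23231394
d2 = d1 - sigma * sqrt(T) = -0.07881305
exp(-rT) = 0.87459006; exp(-qT) = 1.00000000
C = S_0 * exp(-qT) * N(d1) - K * exp(-rT) * N(d2)
N(d1) = 0.59185291; N(d2) = 0.46859066
C = 24.3100 * 1.00000000 * 0.59185291 - 27.1400 * 0.87459006 * 0.46859066 = 3.2653


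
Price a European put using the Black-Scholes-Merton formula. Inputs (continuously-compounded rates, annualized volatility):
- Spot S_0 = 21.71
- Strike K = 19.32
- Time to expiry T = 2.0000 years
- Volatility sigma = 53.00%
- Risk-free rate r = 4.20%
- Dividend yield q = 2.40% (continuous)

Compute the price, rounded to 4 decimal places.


Answer: Price = 4.2637

Derivation:
d1 = (ln(S/K) + (r - q + 0.5*sigma^2) * T) / (sigma * sqrt(T)) = 0.57840288
d2 = d1 - sigma * sqrt(T) = -0.17113031
exp(-rT) = 0.91943126; exp(-qT) = 0.95313379
P = K * exp(-rT) * N(-d2) - S_0 * exp(-qT) * N(-d1)
N(-d1) = 0.28149607; N(-d2) = 0.56793935
P = 19.3200 * 0.91943126 * 0.56793935 - 21.7100 * 0.95313379 * 0.28149607 = 4.2637


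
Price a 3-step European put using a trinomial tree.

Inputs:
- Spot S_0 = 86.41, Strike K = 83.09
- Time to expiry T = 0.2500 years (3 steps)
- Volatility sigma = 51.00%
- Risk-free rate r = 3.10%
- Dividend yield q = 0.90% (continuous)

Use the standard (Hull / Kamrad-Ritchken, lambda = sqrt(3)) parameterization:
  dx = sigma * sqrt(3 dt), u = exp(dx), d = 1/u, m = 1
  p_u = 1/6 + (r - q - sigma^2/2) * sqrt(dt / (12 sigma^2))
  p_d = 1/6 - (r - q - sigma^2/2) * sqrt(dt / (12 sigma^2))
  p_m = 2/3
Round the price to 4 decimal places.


Answer: Price = V(0,0) = 6.5467

Derivation:
dt = T/N = 0.083333; dx = sigma*sqrt(3*dt) = 0.255000
u = exp(dx) = 1.290462; d = 1/u = 0.774916
p_u = 0.149011, p_m = 0.666667, p_d = 0.184322
Discount per step: exp(-r*dt) = 0.997420
Stock lattice S(k, j) with j the centered position index:
  k=0: S(0,+0) = 86.4100
  k=1: S(1,-1) = 66.9605; S(1,+0) = 86.4100; S(1,+1) = 111.5088
  k=2: S(2,-2) = 51.8888; S(2,-1) = 66.9605; S(2,+0) = 86.4100; S(2,+1) = 111.5088; S(2,+2) = 143.8978
  k=3: S(3,-3) = 40.2095; S(3,-2) = 51.8888; S(3,-1) = 66.9605; S(3,+0) = 86.4100; S(3,+1) = 111.5088; S(3,+2) = 143.8978; S(3,+3) = 185.6946
Terminal payoffs V(N, j) = max(K - S_T, 0):
  V(3,-3) = 42.880495; V(3,-2) = 31.201177; V(3,-1) = 16.129465; V(3,+0) = 0.000000; V(3,+1) = 0.000000; V(3,+2) = 0.000000; V(3,+3) = 0.000000
Backward induction: V(k, j) = exp(-r*dt) * [p_u * V(k+1, j+1) + p_m * V(k+1, j) + p_d * V(k+1, j-1)]
  V(2,-2) = exp(-r*dt) * [p_u*16.129465 + p_m*31.201177 + p_d*42.880495] = 31.027815
  V(2,-1) = exp(-r*dt) * [p_u*0.000000 + p_m*16.129465 + p_d*31.201177] = 16.461457
  V(2,+0) = exp(-r*dt) * [p_u*0.000000 + p_m*0.000000 + p_d*16.129465] = 2.965343
  V(2,+1) = exp(-r*dt) * [p_u*0.000000 + p_m*0.000000 + p_d*0.000000] = 0.000000
  V(2,+2) = exp(-r*dt) * [p_u*0.000000 + p_m*0.000000 + p_d*0.000000] = 0.000000
  V(1,-1) = exp(-r*dt) * [p_u*2.965343 + p_m*16.461457 + p_d*31.027815] = 17.091071
  V(1,+0) = exp(-r*dt) * [p_u*0.000000 + p_m*2.965343 + p_d*16.461457] = 4.998174
  V(1,+1) = exp(-r*dt) * [p_u*0.000000 + p_m*0.000000 + p_d*2.965343] = 0.545168
  V(0,+0) = exp(-r*dt) * [p_u*0.545168 + p_m*4.998174 + p_d*17.091071] = 6.546677


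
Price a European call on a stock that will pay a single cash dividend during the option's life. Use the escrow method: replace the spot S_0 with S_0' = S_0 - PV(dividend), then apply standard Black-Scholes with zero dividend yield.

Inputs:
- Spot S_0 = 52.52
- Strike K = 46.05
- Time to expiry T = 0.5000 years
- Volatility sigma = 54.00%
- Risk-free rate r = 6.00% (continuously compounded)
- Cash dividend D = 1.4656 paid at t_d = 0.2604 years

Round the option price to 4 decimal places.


Answer: Price = 10.8773

Derivation:
PV(D) = D * exp(-r * t_d) = 1.4656 * 0.98449742 = 1.44287942
S_0' = S_0 - PV(D) = 52.5200 - 1.44287942 = 51.07712058
d1 = (ln(S_0'/K) + (r + sigma^2/2)*T) / (sigma*sqrt(T)) = 0.54082904
d2 = d1 - sigma*sqrt(T) = 0.15899138
exp(-rT) = 0.97044553
N(d1) = 0.70568729; N(d2) = 0.56316217
C = S_0' * N(d1) - K * exp(-rT) * N(d2) = 51.07712058 * 0.70568729 - 46.0500 * 0.97044553 * 0.56316217 = 10.8773


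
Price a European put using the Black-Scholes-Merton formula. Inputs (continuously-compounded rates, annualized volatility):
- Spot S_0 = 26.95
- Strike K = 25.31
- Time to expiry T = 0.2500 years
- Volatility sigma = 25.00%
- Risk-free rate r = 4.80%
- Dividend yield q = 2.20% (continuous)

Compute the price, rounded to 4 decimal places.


d1 = (ln(S/K) + (r - q + 0.5*sigma^2) * T) / (sigma * sqrt(T)) = 0.61676978
d2 = d1 - sigma * sqrt(T) = 0.49176978
exp(-rT) = 0.98807171; exp(-qT) = 0.99451510
P = K * exp(-rT) * N(-d2) - S_0 * exp(-qT) * N(-d1)
N(-d1) = 0.26869329; N(-d2) = 0.31144105
P = 25.3100 * 0.98807171 * 0.31144105 - 26.9500 * 0.99451510 * 0.26869329 = 0.5870

Answer: Price = 0.5870


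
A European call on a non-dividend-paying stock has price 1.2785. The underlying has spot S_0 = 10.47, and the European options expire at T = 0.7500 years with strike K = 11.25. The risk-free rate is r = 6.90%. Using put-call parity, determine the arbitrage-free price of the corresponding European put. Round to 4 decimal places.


Answer: Put price = 1.4911

Derivation:
Put-call parity: C - P = S_0 * exp(-qT) - K * exp(-rT).
S_0 * exp(-qT) = 10.4700 * 1.00000000 = 10.47000000
K * exp(-rT) = 11.2500 * 0.94956623 = 10.68262007
P = C - S*exp(-qT) + K*exp(-rT)
P = 1.2785 - 10.47000000 + 10.68262007 = 1.4911


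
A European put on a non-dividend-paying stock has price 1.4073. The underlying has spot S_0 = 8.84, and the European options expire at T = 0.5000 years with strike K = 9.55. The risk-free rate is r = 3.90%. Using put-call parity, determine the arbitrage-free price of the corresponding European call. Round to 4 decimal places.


Answer: Call price = 0.8817

Derivation:
Put-call parity: C - P = S_0 * exp(-qT) - K * exp(-rT).
S_0 * exp(-qT) = 8.8400 * 1.00000000 = 8.84000000
K * exp(-rT) = 9.5500 * 0.98068890 = 9.36557895
C = P + S*exp(-qT) - K*exp(-rT)
C = 1.4073 + 8.84000000 - 9.36557895 = 0.8817


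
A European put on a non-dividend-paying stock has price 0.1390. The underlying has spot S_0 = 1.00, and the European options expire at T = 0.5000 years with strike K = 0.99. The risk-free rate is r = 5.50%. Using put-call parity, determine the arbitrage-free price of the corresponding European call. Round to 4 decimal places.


Answer: Call price = 0.1759

Derivation:
Put-call parity: C - P = S_0 * exp(-qT) - K * exp(-rT).
S_0 * exp(-qT) = 1.0000 * 1.00000000 = 1.00000000
K * exp(-rT) = 0.9900 * 0.97287468 = 0.96314594
C = P + S*exp(-qT) - K*exp(-rT)
C = 0.1390 + 1.00000000 - 0.96314594 = 0.1759


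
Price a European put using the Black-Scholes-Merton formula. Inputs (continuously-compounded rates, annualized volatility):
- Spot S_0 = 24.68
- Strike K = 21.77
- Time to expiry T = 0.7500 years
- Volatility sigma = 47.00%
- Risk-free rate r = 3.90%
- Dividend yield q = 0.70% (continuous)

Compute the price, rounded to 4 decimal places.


Answer: Price = 2.2220

Derivation:
d1 = (ln(S/K) + (r - q + 0.5*sigma^2) * T) / (sigma * sqrt(T)) = 0.57071154
d2 = d1 - sigma * sqrt(T) = 0.16367960
exp(-rT) = 0.97117364; exp(-qT) = 0.99476376
P = K * exp(-rT) * N(-d2) - S_0 * exp(-qT) * N(-d1)
N(-d1) = 0.28409760; N(-d2) = 0.43499169
P = 21.7700 * 0.97117364 * 0.43499169 - 24.6800 * 0.99476376 * 0.28409760 = 2.2220


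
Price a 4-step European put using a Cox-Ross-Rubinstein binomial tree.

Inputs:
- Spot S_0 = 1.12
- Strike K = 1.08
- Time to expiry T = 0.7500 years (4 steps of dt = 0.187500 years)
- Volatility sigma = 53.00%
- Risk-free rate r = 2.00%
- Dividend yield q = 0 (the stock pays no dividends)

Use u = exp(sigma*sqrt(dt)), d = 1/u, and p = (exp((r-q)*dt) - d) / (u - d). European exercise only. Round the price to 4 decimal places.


Answer: Price = V(0,0) = 0.1661

Derivation:
dt = T/N = 0.187500
u = exp(sigma*sqrt(dt)) = 1.257967; d = 1/u = 0.794934
p = (exp((r-q)*dt) - d) / (u - d) = 0.450990
Discount per step: exp(-r*dt) = 0.996257
Stock lattice S(k, i) with i counting down-moves:
  k=0: S(0,0) = 1.1200
  k=1: S(1,0) = 1.4089; S(1,1) = 0.8903
  k=2: S(2,0) = 1.7724; S(2,1) = 1.1200; S(2,2) = 0.7077
  k=3: S(3,0) = 2.2296; S(3,1) = 1.4089; S(3,2) = 0.8903; S(3,3) = 0.5626
  k=4: S(4,0) = 2.8048; S(4,1) = 1.7724; S(4,2) = 1.1200; S(4,3) = 0.7077; S(4,4) = 0.4472
Terminal payoffs V(N, i) = max(K - S_T, 0):
  V(4,0) = 0.000000; V(4,1) = 0.000000; V(4,2) = 0.000000; V(4,3) = 0.372250; V(4,4) = 0.632759
Backward induction: V(k, i) = exp(-r*dt) * [p * V(k+1, i) + (1-p) * V(k+1, i+1)].
  V(3,0) = exp(-r*dt) * [p*0.000000 + (1-p)*0.000000] = 0.000000
  V(3,1) = exp(-r*dt) * [p*0.000000 + (1-p)*0.000000] = 0.000000
  V(3,2) = exp(-r*dt) * [p*0.000000 + (1-p)*0.372250] = 0.203604
  V(3,3) = exp(-r*dt) * [p*0.372250 + (1-p)*0.632759] = 0.513344
  V(2,0) = exp(-r*dt) * [p*0.000000 + (1-p)*0.000000] = 0.000000
  V(2,1) = exp(-r*dt) * [p*0.000000 + (1-p)*0.203604] = 0.111362
  V(2,2) = exp(-r*dt) * [p*0.203604 + (1-p)*0.513344] = 0.372255
  V(1,0) = exp(-r*dt) * [p*0.000000 + (1-p)*0.111362] = 0.060910
  V(1,1) = exp(-r*dt) * [p*0.111362 + (1-p)*0.372255] = 0.253642
  V(0,0) = exp(-r*dt) * [p*0.060910 + (1-p)*0.253642] = 0.166098


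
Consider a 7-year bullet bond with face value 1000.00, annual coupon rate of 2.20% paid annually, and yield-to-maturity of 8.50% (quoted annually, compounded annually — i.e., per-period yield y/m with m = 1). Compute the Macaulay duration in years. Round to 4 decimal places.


Answer: Macaulay duration = 6.4475 years

Derivation:
Coupon per period c = face * coupon_rate / m = 22.000000
Periods per year m = 1; per-period yield y/m = 0.085000
Number of cashflows N = 7
Cashflows (t years, CF_t, discount factor 1/(1+y/m)^(m*t), PV):
  t = 1.0000: CF_t = 22.000000, DF = 0.921659, PV = 20.276498
  t = 2.0000: CF_t = 22.000000, DF = 0.849455, PV = 18.688016
  t = 3.0000: CF_t = 22.000000, DF = 0.782908, PV = 17.223978
  t = 4.0000: CF_t = 22.000000, DF = 0.721574, PV = 15.874634
  t = 5.0000: CF_t = 22.000000, DF = 0.665045, PV = 14.630999
  t = 6.0000: CF_t = 22.000000, DF = 0.612945, PV = 13.484792
  t = 7.0000: CF_t = 1022.000000, DF = 0.564926, PV = 577.354730
Price P = sum_t PV_t = 677.533648
Macaulay numerator sum_t t * PV_t:
  t * PV_t at t = 1.0000: 20.276498
  t * PV_t at t = 2.0000: 37.376033
  t * PV_t at t = 3.0000: 51.671934
  t * PV_t at t = 4.0000: 63.498537
  t * PV_t at t = 5.0000: 73.154997
  t * PV_t at t = 6.0000: 80.908752
  t * PV_t at t = 7.0000: 4041.483113
Macaulay duration D = (sum_t t * PV_t) / P = 4368.369864 / 677.533648 = 6.447458


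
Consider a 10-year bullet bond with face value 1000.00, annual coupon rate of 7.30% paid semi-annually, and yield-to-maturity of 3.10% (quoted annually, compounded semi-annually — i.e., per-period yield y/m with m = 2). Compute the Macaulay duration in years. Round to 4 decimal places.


Answer: Macaulay duration = 7.7029 years

Derivation:
Coupon per period c = face * coupon_rate / m = 36.500000
Periods per year m = 2; per-period yield y/m = 0.015500
Number of cashflows N = 20
Cashflows (t years, CF_t, discount factor 1/(1+y/m)^(m*t), PV):
  t = 0.5000: CF_t = 36.500000, DF = 0.984737, PV = 35.942885
  t = 1.0000: CF_t = 36.500000, DF = 0.969706, PV = 35.394274
  t = 1.5000: CF_t = 36.500000, DF = 0.954905, PV = 34.854036
  t = 2.0000: CF_t = 36.500000, DF = 0.940330, PV = 34.322045
  t = 2.5000: CF_t = 36.500000, DF = 0.925977, PV = 33.798173
  t = 3.0000: CF_t = 36.500000, DF = 0.911844, PV = 33.282297
  t = 3.5000: CF_t = 36.500000, DF = 0.897926, PV = 32.774296
  t = 4.0000: CF_t = 36.500000, DF = 0.884220, PV = 32.274048
  t = 4.5000: CF_t = 36.500000, DF = 0.870724, PV = 31.781436
  t = 5.0000: CF_t = 36.500000, DF = 0.857434, PV = 31.296343
  t = 5.5000: CF_t = 36.500000, DF = 0.844347, PV = 30.818653
  t = 6.0000: CF_t = 36.500000, DF = 0.831459, PV = 30.348255
  t = 6.5000: CF_t = 36.500000, DF = 0.818768, PV = 29.885037
  t = 7.0000: CF_t = 36.500000, DF = 0.806271, PV = 29.428890
  t = 7.5000: CF_t = 36.500000, DF = 0.793964, PV = 28.979704
  t = 8.0000: CF_t = 36.500000, DF = 0.781846, PV = 28.537375
  t = 8.5000: CF_t = 36.500000, DF = 0.769912, PV = 28.101797
  t = 9.0000: CF_t = 36.500000, DF = 0.758161, PV = 27.672868
  t = 9.5000: CF_t = 36.500000, DF = 0.746589, PV = 27.250485
  t = 10.0000: CF_t = 1036.500000, DF = 0.735193, PV = 762.027688
Price P = sum_t PV_t = 1358.770586
Macaulay numerator sum_t t * PV_t:
  t * PV_t at t = 0.5000: 17.971443
  t * PV_t at t = 1.0000: 35.394274
  t * PV_t at t = 1.5000: 52.281055
  t * PV_t at t = 2.0000: 68.644090
  t * PV_t at t = 2.5000: 84.495433
  t * PV_t at t = 3.0000: 99.846892
  t * PV_t at t = 3.5000: 114.710036
  t * PV_t at t = 4.0000: 129.096193
  t * PV_t at t = 4.5000: 143.016462
  t * PV_t at t = 5.0000: 156.481713
  t * PV_t at t = 5.5000: 169.502594
  t * PV_t at t = 6.0000: 182.089533
  t * PV_t at t = 6.5000: 194.252743
  t * PV_t at t = 7.0000: 206.002227
  t * PV_t at t = 7.5000: 217.347782
  t * PV_t at t = 8.0000: 228.298999
  t * PV_t at t = 8.5000: 238.865275
  t * PV_t at t = 9.0000: 249.055808
  t * PV_t at t = 9.5000: 258.879608
  t * PV_t at t = 10.0000: 7620.276881
Macaulay duration D = (sum_t t * PV_t) / P = 10466.509039 / 1358.770586 = 7.702926


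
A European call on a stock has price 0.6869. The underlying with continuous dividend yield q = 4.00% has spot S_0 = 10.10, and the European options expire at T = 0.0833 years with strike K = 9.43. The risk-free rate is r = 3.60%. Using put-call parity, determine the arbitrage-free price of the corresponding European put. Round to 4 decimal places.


Answer: Put price = 0.0223

Derivation:
Put-call parity: C - P = S_0 * exp(-qT) - K * exp(-rT).
S_0 * exp(-qT) = 10.1000 * 0.99667354 = 10.06640280
K * exp(-rT) = 9.4300 * 0.99700569 = 9.40176367
P = C - S*exp(-qT) + K*exp(-rT)
P = 0.6869 - 10.06640280 + 9.40176367 = 0.0223


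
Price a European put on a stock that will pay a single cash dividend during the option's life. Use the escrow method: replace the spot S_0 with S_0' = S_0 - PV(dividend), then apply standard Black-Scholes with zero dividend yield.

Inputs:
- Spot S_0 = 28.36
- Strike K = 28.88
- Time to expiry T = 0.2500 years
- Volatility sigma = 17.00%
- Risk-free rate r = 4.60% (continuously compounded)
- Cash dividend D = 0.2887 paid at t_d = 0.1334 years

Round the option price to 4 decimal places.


Answer: Price = 1.2169

Derivation:
PV(D) = D * exp(-r * t_d) = 0.2887 * 0.99388239 = 0.28693385
S_0' = S_0 - PV(D) = 28.3600 - 0.28693385 = 28.07306615
d1 = (ln(S_0'/K) + (r + sigma^2/2)*T) / (sigma*sqrt(T)) = -0.15560232
d2 = d1 - sigma*sqrt(T) = -0.24060232
exp(-rT) = 0.98856587
N(-d1) = 0.56182675; N(-d2) = 0.59506832
P = K * exp(-rT) * N(-d2) - S_0' * N(-d1) = 28.8800 * 0.98856587 * 0.59506832 - 28.07306615 * 0.56182675 = 1.2169


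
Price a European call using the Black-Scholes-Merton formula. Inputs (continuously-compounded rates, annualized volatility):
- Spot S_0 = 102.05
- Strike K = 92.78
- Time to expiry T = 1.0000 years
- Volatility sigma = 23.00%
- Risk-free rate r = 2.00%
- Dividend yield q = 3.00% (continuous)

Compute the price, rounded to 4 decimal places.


d1 = (ln(S/K) + (r - q + 0.5*sigma^2) * T) / (sigma * sqrt(T)) = 0.48557300
d2 = d1 - sigma * sqrt(T) = 0.25557300
exp(-rT) = 0.98019867; exp(-qT) = 0.97044553
C = S_0 * exp(-qT) * N(d1) - K * exp(-rT) * N(d2)
N(d1) = 0.68636503; N(d2) = 0.60085972
C = 102.0500 * 0.97044553 * 0.68636503 - 92.7800 * 0.98019867 * 0.60085972 = 13.3296

Answer: Price = 13.3296


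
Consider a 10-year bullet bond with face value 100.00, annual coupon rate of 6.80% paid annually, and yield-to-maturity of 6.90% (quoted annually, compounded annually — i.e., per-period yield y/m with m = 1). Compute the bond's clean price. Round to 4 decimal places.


Coupon per period c = face * coupon_rate / m = 6.800000
Periods per year m = 1; per-period yield y/m = 0.069000
Number of cashflows N = 10
Cashflows (t years, CF_t, discount factor 1/(1+y/m)^(m*t), PV):
  t = 1.0000: CF_t = 6.800000, DF = 0.935454, PV = 6.361085
  t = 2.0000: CF_t = 6.800000, DF = 0.875074, PV = 5.950501
  t = 3.0000: CF_t = 6.800000, DF = 0.818591, PV = 5.566418
  t = 4.0000: CF_t = 6.800000, DF = 0.765754, PV = 5.207126
  t = 5.0000: CF_t = 6.800000, DF = 0.716327, PV = 4.871025
  t = 6.0000: CF_t = 6.800000, DF = 0.670091, PV = 4.556619
  t = 7.0000: CF_t = 6.800000, DF = 0.626839, PV = 4.262506
  t = 8.0000: CF_t = 6.800000, DF = 0.586379, PV = 3.987377
  t = 9.0000: CF_t = 6.800000, DF = 0.548530, PV = 3.730006
  t = 10.0000: CF_t = 106.800000, DF = 0.513125, PV = 54.801721
Price P = sum_t PV_t = 99.294384

Answer: Price = 99.2944


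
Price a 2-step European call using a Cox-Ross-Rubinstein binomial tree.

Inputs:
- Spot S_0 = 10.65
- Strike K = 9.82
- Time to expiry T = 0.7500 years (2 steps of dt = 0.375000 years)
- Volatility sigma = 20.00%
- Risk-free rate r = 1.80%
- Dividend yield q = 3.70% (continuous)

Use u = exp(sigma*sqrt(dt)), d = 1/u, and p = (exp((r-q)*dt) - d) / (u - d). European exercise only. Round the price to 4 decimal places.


dt = T/N = 0.375000
u = exp(sigma*sqrt(dt)) = 1.130290; d = 1/u = 0.884728
p = (exp((r-q)*dt) - d) / (u - d) = 0.440508
Discount per step: exp(-r*dt) = 0.993273
Stock lattice S(k, i) with i counting down-moves:
  k=0: S(0,0) = 10.6500
  k=1: S(1,0) = 12.0376; S(1,1) = 9.4224
  k=2: S(2,0) = 13.6060; S(2,1) = 10.6500; S(2,2) = 8.3362
Terminal payoffs V(N, i) = max(S_T - K, 0):
  V(2,0) = 3.785973; V(2,1) = 0.830000; V(2,2) = 0.000000
Backward induction: V(k, i) = exp(-r*dt) * [p * V(k+1, i) + (1-p) * V(k+1, i+1)].
  V(1,0) = exp(-r*dt) * [p*3.785973 + (1-p)*0.830000] = 2.117785
  V(1,1) = exp(-r*dt) * [p*0.830000 + (1-p)*0.000000] = 0.363162
  V(0,0) = exp(-r*dt) * [p*2.117785 + (1-p)*0.363162] = 1.128444

Answer: Price = V(0,0) = 1.1284


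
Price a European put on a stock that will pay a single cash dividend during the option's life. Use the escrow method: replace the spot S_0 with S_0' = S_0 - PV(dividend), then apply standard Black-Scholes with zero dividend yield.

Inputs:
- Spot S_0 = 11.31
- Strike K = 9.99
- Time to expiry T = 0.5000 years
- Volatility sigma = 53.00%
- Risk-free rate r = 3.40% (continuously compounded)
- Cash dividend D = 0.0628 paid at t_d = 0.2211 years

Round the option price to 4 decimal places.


PV(D) = D * exp(-r * t_d) = 0.0628 * 0.99251078 = 0.06232968
S_0' = S_0 - PV(D) = 11.3100 - 0.06232968 = 11.24767032
d1 = (ln(S_0'/K) + (r + sigma^2/2)*T) / (sigma*sqrt(T)) = 0.54914562
d2 = d1 - sigma*sqrt(T) = 0.17437902
exp(-rT) = 0.98314368
N(-d1) = 0.29145276; N(-d2) = 0.43078380
P = K * exp(-rT) * N(-d2) - S_0' * N(-d1) = 9.9900 * 0.98314368 * 0.43078380 - 11.24767032 * 0.29145276 = 0.9528

Answer: Price = 0.9528


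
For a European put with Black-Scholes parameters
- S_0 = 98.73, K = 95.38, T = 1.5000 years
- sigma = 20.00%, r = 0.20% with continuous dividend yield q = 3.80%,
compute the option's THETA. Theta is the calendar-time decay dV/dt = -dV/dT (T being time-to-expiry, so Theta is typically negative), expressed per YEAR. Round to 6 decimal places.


Answer: Theta = -4.635915

Derivation:
d1 = 0.0429474701; d2 = -0.2020015042
phi(d1) = 0.3985745284; exp(-qT) = 0.9445940694; exp(-rT) = 0.9970044955
Theta = -S*exp(-qT)*phi(d1)*sigma/(2*sqrt(T)) + r*K*exp(-rT)*N(-d2) - q*S*exp(-qT)*N(-d1)
N(-d1) = 0.4828717040; N(-d2) = 0.5800422259; sqrt(T) = 1.2247448714
Term 1 = -98.7300 * 0.9445940694 * 0.3985745284 * 0.2000 / (2 * 1.2247448714) = -3.0349969777
Term 2 = 0.0020 * 95.3800 * 0.9970044955 * 0.5800422259 = 0.1103174059
Term 3 = -0.0380 * 98.7300 * 0.9445940694 * 0.4828717040 = -1.7112351994
Theta = -3.0349969777 + (0.1103174059) + (-1.7112351994) = -4.635915


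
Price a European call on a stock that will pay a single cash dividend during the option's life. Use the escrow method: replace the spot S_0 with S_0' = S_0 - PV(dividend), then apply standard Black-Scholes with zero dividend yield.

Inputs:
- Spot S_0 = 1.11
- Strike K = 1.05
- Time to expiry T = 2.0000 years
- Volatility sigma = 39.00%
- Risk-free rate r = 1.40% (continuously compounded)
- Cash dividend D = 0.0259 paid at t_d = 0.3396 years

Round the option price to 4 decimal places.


Answer: Price = 0.2616

Derivation:
PV(D) = D * exp(-r * t_d) = 0.0259 * 0.99525688 = 0.02577715
S_0' = S_0 - PV(D) = 1.1100 - 0.02577715 = 1.08422285
d1 = (ln(S_0'/K) + (r + sigma^2/2)*T) / (sigma*sqrt(T)) = 0.38469020
d2 = d1 - sigma*sqrt(T) = -0.16685309
exp(-rT) = 0.97238837
N(d1) = 0.64976652; N(d2) = 0.43374282
C = S_0' * N(d1) - K * exp(-rT) * N(d2) = 1.08422285 * 0.64976652 - 1.0500 * 0.97238837 * 0.43374282 = 0.2616


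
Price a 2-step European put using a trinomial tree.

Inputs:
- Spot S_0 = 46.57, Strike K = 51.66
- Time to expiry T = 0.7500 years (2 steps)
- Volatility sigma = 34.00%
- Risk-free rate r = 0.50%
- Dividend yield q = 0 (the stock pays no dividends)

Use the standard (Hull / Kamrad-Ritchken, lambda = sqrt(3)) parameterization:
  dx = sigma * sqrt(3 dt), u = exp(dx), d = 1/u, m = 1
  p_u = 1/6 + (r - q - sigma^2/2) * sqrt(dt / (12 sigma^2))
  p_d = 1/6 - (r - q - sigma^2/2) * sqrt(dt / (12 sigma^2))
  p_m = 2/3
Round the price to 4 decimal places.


Answer: Price = V(0,0) = 8.5654

Derivation:
dt = T/N = 0.375000; dx = sigma*sqrt(3*dt) = 0.360624
u = exp(dx) = 1.434225; d = 1/u = 0.697241
p_u = 0.139214, p_m = 0.666667, p_d = 0.194119
Discount per step: exp(-r*dt) = 0.998127
Stock lattice S(k, j) with j the centered position index:
  k=0: S(0,+0) = 46.5700
  k=1: S(1,-1) = 32.4705; S(1,+0) = 46.5700; S(1,+1) = 66.7918
  k=2: S(2,-2) = 22.6398; S(2,-1) = 32.4705; S(2,+0) = 46.5700; S(2,+1) = 66.7918; S(2,+2) = 95.7945
Terminal payoffs V(N, j) = max(K - S_T, 0):
  V(2,-2) = 29.020240; V(2,-1) = 19.189496; V(2,+0) = 5.090000; V(2,+1) = 0.000000; V(2,+2) = 0.000000
Backward induction: V(k, j) = exp(-r*dt) * [p_u * V(k+1, j+1) + p_m * V(k+1, j) + p_d * V(k+1, j-1)]
  V(1,-1) = exp(-r*dt) * [p_u*5.090000 + p_m*19.189496 + p_d*29.020240] = 19.099135
  V(1,+0) = exp(-r*dt) * [p_u*0.000000 + p_m*5.090000 + p_d*19.189496] = 7.105046
  V(1,+1) = exp(-r*dt) * [p_u*0.000000 + p_m*0.000000 + p_d*5.090000] = 0.986215
  V(0,+0) = exp(-r*dt) * [p_u*0.986215 + p_m*7.105046 + p_d*19.099135] = 8.565423


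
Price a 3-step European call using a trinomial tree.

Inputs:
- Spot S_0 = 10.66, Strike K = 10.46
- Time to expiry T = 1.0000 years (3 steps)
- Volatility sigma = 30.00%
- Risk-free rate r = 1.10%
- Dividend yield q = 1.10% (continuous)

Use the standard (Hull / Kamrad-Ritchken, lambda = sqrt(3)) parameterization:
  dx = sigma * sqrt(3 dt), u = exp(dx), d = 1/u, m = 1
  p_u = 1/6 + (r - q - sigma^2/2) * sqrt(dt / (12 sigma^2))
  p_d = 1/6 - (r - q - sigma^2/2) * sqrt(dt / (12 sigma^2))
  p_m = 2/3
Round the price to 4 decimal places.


dt = T/N = 0.333333; dx = sigma*sqrt(3*dt) = 0.300000
u = exp(dx) = 1.349859; d = 1/u = 0.740818
p_u = 0.141667, p_m = 0.666667, p_d = 0.191667
Discount per step: exp(-r*dt) = 0.996340
Stock lattice S(k, j) with j the centered position index:
  k=0: S(0,+0) = 10.6600
  k=1: S(1,-1) = 7.8971; S(1,+0) = 10.6600; S(1,+1) = 14.3895
  k=2: S(2,-2) = 5.8503; S(2,-1) = 7.8971; S(2,+0) = 10.6600; S(2,+1) = 14.3895; S(2,+2) = 19.4238
  k=3: S(3,-3) = 4.3340; S(3,-2) = 5.8503; S(3,-1) = 7.8971; S(3,+0) = 10.6600; S(3,+1) = 14.3895; S(3,+2) = 19.4238; S(3,+3) = 26.2194
Terminal payoffs V(N, j) = max(S_T - K, 0):
  V(3,-3) = 0.000000; V(3,-2) = 0.000000; V(3,-1) = 0.000000; V(3,+0) = 0.200000; V(3,+1) = 3.929495; V(3,+2) = 8.963786; V(3,+3) = 15.759369
Backward induction: V(k, j) = exp(-r*dt) * [p_u * V(k+1, j+1) + p_m * V(k+1, j) + p_d * V(k+1, j-1)]
  V(2,-2) = exp(-r*dt) * [p_u*0.000000 + p_m*0.000000 + p_d*0.000000] = 0.000000
  V(2,-1) = exp(-r*dt) * [p_u*0.200000 + p_m*0.000000 + p_d*0.000000] = 0.028230
  V(2,+0) = exp(-r*dt) * [p_u*3.929495 + p_m*0.200000 + p_d*0.000000] = 0.687486
  V(2,+1) = exp(-r*dt) * [p_u*8.963786 + p_m*3.929495 + p_d*0.200000] = 3.913491
  V(2,+2) = exp(-r*dt) * [p_u*15.759369 + p_m*8.963786 + p_d*3.929495] = 8.928789
  V(1,-1) = exp(-r*dt) * [p_u*0.687486 + p_m*0.028230 + p_d*0.000000] = 0.115788
  V(1,+0) = exp(-r*dt) * [p_u*3.913491 + p_m*0.687486 + p_d*0.028230] = 1.014420
  V(1,+1) = exp(-r*dt) * [p_u*8.928789 + p_m*3.913491 + p_d*0.687486] = 3.991013
  V(0,+0) = exp(-r*dt) * [p_u*3.991013 + p_m*1.014420 + p_d*0.115788] = 1.259240

Answer: Price = V(0,0) = 1.2592


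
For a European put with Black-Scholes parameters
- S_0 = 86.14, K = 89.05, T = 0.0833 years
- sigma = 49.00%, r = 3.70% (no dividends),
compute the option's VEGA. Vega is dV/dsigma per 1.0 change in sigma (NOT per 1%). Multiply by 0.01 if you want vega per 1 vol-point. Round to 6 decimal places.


d1 = -0.1424233191; d2 = -0.2838458420
phi(d1) = 0.3949165769; exp(-qT) = 1.0000000000; exp(-rT) = 0.9969226448
Vega = S * exp(-qT) * phi(d1) * sqrt(T) = 86.1400 * 1.0000000000 * 0.3949165769 * 0.2886173938 = 9.818219

Answer: Vega = 9.818219


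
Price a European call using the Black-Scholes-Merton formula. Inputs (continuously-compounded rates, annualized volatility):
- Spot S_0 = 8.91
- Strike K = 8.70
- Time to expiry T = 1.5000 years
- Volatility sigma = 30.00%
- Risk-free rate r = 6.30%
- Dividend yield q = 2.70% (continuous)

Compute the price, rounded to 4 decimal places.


Answer: Price = 1.5474

Derivation:
d1 = (ln(S/K) + (r - q + 0.5*sigma^2) * T) / (sigma * sqrt(T)) = 0.39559590
d2 = d1 - sigma * sqrt(T) = 0.02817244
exp(-rT) = 0.90982773; exp(-qT) = 0.96030916
C = S_0 * exp(-qT) * N(d1) - K * exp(-rT) * N(d2)
N(d1) = 0.65379842; N(d2) = 0.51123769
C = 8.9100 * 0.96030916 * 0.65379842 - 8.7000 * 0.90982773 * 0.51123769 = 1.5474


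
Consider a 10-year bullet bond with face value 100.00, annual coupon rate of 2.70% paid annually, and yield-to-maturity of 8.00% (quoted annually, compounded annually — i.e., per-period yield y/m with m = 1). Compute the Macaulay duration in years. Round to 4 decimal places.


Answer: Macaulay duration = 8.5580 years

Derivation:
Coupon per period c = face * coupon_rate / m = 2.700000
Periods per year m = 1; per-period yield y/m = 0.080000
Number of cashflows N = 10
Cashflows (t years, CF_t, discount factor 1/(1+y/m)^(m*t), PV):
  t = 1.0000: CF_t = 2.700000, DF = 0.925926, PV = 2.500000
  t = 2.0000: CF_t = 2.700000, DF = 0.857339, PV = 2.314815
  t = 3.0000: CF_t = 2.700000, DF = 0.793832, PV = 2.143347
  t = 4.0000: CF_t = 2.700000, DF = 0.735030, PV = 1.984581
  t = 5.0000: CF_t = 2.700000, DF = 0.680583, PV = 1.837575
  t = 6.0000: CF_t = 2.700000, DF = 0.630170, PV = 1.701458
  t = 7.0000: CF_t = 2.700000, DF = 0.583490, PV = 1.575424
  t = 8.0000: CF_t = 2.700000, DF = 0.540269, PV = 1.458726
  t = 9.0000: CF_t = 2.700000, DF = 0.500249, PV = 1.350672
  t = 10.0000: CF_t = 102.700000, DF = 0.463193, PV = 47.569971
Price P = sum_t PV_t = 64.436569
Macaulay numerator sum_t t * PV_t:
  t * PV_t at t = 1.0000: 2.500000
  t * PV_t at t = 2.0000: 4.629630
  t * PV_t at t = 3.0000: 6.430041
  t * PV_t at t = 4.0000: 7.938322
  t * PV_t at t = 5.0000: 9.187873
  t * PV_t at t = 6.0000: 10.208748
  t * PV_t at t = 7.0000: 11.027968
  t * PV_t at t = 8.0000: 11.669808
  t * PV_t at t = 9.0000: 12.156050
  t * PV_t at t = 10.0000: 475.699712
Macaulay duration D = (sum_t t * PV_t) / P = 551.448153 / 64.436569 = 8.558000


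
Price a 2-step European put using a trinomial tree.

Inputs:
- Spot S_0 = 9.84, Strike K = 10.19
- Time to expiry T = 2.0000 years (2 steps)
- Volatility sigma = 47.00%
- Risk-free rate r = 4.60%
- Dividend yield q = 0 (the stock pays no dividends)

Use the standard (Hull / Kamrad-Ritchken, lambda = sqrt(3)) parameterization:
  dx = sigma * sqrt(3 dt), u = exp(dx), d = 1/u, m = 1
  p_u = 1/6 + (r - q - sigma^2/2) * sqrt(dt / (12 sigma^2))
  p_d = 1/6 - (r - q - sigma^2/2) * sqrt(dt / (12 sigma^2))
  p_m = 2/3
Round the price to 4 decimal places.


dt = T/N = 1.000000; dx = sigma*sqrt(3*dt) = 0.814064
u = exp(dx) = 2.257062; d = 1/u = 0.443054
p_u = 0.127081, p_m = 0.666667, p_d = 0.206252
Discount per step: exp(-r*dt) = 0.955042
Stock lattice S(k, j) with j the centered position index:
  k=0: S(0,+0) = 9.8400
  k=1: S(1,-1) = 4.3597; S(1,+0) = 9.8400; S(1,+1) = 22.2095
  k=2: S(2,-2) = 1.9316; S(2,-1) = 4.3597; S(2,+0) = 9.8400; S(2,+1) = 22.2095; S(2,+2) = 50.1282
Terminal payoffs V(N, j) = max(K - S_T, 0):
  V(2,-2) = 8.258440; V(2,-1) = 5.830350; V(2,+0) = 0.350000; V(2,+1) = 0.000000; V(2,+2) = 0.000000
Backward induction: V(k, j) = exp(-r*dt) * [p_u * V(k+1, j+1) + p_m * V(k+1, j) + p_d * V(k+1, j-1)]
  V(1,-1) = exp(-r*dt) * [p_u*0.350000 + p_m*5.830350 + p_d*8.258440] = 5.381373
  V(1,+0) = exp(-r*dt) * [p_u*0.000000 + p_m*0.350000 + p_d*5.830350] = 1.371301
  V(1,+1) = exp(-r*dt) * [p_u*0.000000 + p_m*0.000000 + p_d*0.350000] = 0.068943
  V(0,+0) = exp(-r*dt) * [p_u*0.068943 + p_m*1.371301 + p_d*5.381373] = 1.941487

Answer: Price = V(0,0) = 1.9415


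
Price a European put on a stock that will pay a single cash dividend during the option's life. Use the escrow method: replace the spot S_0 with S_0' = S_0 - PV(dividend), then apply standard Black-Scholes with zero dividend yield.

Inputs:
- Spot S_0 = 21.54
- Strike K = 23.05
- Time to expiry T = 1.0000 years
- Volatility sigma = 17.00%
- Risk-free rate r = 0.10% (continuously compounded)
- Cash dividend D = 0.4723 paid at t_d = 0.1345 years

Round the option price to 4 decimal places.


Answer: Price = 2.6722

Derivation:
PV(D) = D * exp(-r * t_d) = 0.4723 * 0.99986551 = 0.47223648
S_0' = S_0 - PV(D) = 21.5400 - 0.47223648 = 21.06776352
d1 = (ln(S_0'/K) + (r + sigma^2/2)*T) / (sigma*sqrt(T)) = -0.43806878
d2 = d1 - sigma*sqrt(T) = -0.60806878
exp(-rT) = 0.99900050
N(-d1) = 0.66933179; N(-d2) = 0.72842907
P = K * exp(-rT) * N(-d2) - S_0' * N(-d1) = 23.0500 * 0.99900050 * 0.72842907 - 21.06776352 * 0.66933179 = 2.6722


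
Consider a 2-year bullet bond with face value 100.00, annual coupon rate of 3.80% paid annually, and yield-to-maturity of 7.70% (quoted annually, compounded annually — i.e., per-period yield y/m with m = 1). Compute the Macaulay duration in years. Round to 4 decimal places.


Answer: Macaulay duration = 1.9621 years

Derivation:
Coupon per period c = face * coupon_rate / m = 3.800000
Periods per year m = 1; per-period yield y/m = 0.077000
Number of cashflows N = 2
Cashflows (t years, CF_t, discount factor 1/(1+y/m)^(m*t), PV):
  t = 1.0000: CF_t = 3.800000, DF = 0.928505, PV = 3.528319
  t = 2.0000: CF_t = 103.800000, DF = 0.862122, PV = 89.488236
Price P = sum_t PV_t = 93.016555
Macaulay numerator sum_t t * PV_t:
  t * PV_t at t = 1.0000: 3.528319
  t * PV_t at t = 2.0000: 178.976472
Macaulay duration D = (sum_t t * PV_t) / P = 182.504791 / 93.016555 = 1.962068


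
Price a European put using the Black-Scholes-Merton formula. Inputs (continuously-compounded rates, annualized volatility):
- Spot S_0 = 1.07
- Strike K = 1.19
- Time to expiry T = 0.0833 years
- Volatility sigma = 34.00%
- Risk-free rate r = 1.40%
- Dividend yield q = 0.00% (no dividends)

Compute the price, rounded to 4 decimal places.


Answer: Price = 0.1266

Derivation:
d1 = (ln(S/K) + (r - q + 0.5*sigma^2) * T) / (sigma * sqrt(T)) = -1.02225422
d2 = d1 - sigma * sqrt(T) = -1.12038413
exp(-rT) = 0.99883448; exp(-qT) = 1.00000000
P = K * exp(-rT) * N(-d2) - S_0 * exp(-qT) * N(-d1)
N(-d1) = 0.84666970; N(-d2) = 0.86872495
P = 1.1900 * 0.99883448 * 0.86872495 - 1.0700 * 1.00000000 * 0.84666970 = 0.1266


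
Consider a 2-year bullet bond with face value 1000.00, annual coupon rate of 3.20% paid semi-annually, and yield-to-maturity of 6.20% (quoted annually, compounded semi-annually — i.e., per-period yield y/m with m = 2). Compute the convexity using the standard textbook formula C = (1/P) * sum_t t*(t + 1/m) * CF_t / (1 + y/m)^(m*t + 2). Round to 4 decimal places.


Answer: Convexity = 4.5527

Derivation:
Coupon per period c = face * coupon_rate / m = 16.000000
Periods per year m = 2; per-period yield y/m = 0.031000
Number of cashflows N = 4
Cashflows (t years, CF_t, discount factor 1/(1+y/m)^(m*t), PV):
  t = 0.5000: CF_t = 16.000000, DF = 0.969932, PV = 15.518914
  t = 1.0000: CF_t = 16.000000, DF = 0.940768, PV = 15.052293
  t = 1.5000: CF_t = 16.000000, DF = 0.912481, PV = 14.599702
  t = 2.0000: CF_t = 1016.000000, DF = 0.885045, PV = 899.205691
Price P = sum_t PV_t = 944.376599
Convexity numerator sum_t t*(t + 1/m) * CF_t / (1+y/m)^(m*t + 2):
  t = 0.5000: term = 7.299851
  t = 1.0000: term = 21.241079
  t = 1.5000: term = 41.204810
  t = 2.0000: term = 4229.720991
Convexity = (1/P) * sum = 4299.466731 / 944.376599 = 4.552704


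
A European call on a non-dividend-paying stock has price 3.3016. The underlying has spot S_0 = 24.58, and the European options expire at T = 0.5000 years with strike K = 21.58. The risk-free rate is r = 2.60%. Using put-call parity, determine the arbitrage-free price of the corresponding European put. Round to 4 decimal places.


Put-call parity: C - P = S_0 * exp(-qT) - K * exp(-rT).
S_0 * exp(-qT) = 24.5800 * 1.00000000 = 24.58000000
K * exp(-rT) = 21.5800 * 0.98708414 = 21.30127563
P = C - S*exp(-qT) + K*exp(-rT)
P = 3.3016 - 24.58000000 + 21.30127563 = 0.0229

Answer: Put price = 0.0229


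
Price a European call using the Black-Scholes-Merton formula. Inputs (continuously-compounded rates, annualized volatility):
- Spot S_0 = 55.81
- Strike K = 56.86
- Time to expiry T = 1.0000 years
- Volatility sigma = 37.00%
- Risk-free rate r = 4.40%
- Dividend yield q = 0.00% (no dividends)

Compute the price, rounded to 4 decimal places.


d1 = (ln(S/K) + (r - q + 0.5*sigma^2) * T) / (sigma * sqrt(T)) = 0.25354313
d2 = d1 - sigma * sqrt(T) = -0.11645687
exp(-rT) = 0.95695396; exp(-qT) = 1.00000000
C = S_0 * exp(-qT) * N(d1) - K * exp(-rT) * N(d2)
N(d1) = 0.60007573; N(d2) = 0.45364523
C = 55.8100 * 1.00000000 * 0.60007573 - 56.8600 * 0.95695396 * 0.45364523 = 8.8063

Answer: Price = 8.8063


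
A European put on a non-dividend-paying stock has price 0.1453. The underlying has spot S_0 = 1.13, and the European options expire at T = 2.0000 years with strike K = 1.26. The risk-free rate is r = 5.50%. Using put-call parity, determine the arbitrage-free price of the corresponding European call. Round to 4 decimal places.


Answer: Call price = 0.1465

Derivation:
Put-call parity: C - P = S_0 * exp(-qT) - K * exp(-rT).
S_0 * exp(-qT) = 1.1300 * 1.00000000 = 1.13000000
K * exp(-rT) = 1.2600 * 0.89583414 = 1.12875101
C = P + S*exp(-qT) - K*exp(-rT)
C = 0.1453 + 1.13000000 - 1.12875101 = 0.1465


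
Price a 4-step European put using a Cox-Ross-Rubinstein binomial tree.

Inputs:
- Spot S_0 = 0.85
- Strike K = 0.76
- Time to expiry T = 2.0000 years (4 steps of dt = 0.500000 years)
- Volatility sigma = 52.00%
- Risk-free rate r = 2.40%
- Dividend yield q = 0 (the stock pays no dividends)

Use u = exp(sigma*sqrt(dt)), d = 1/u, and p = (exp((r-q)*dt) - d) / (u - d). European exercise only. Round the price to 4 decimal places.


dt = T/N = 0.500000
u = exp(sigma*sqrt(dt)) = 1.444402; d = 1/u = 0.692328
p = (exp((r-q)*dt) - d) / (u - d) = 0.425150
Discount per step: exp(-r*dt) = 0.988072
Stock lattice S(k, i) with i counting down-moves:
  k=0: S(0,0) = 0.8500
  k=1: S(1,0) = 1.2277; S(1,1) = 0.5885
  k=2: S(2,0) = 1.7734; S(2,1) = 0.8500; S(2,2) = 0.4074
  k=3: S(3,0) = 2.5614; S(3,1) = 1.2277; S(3,2) = 0.5885; S(3,3) = 0.2821
  k=4: S(4,0) = 3.6997; S(4,1) = 1.7734; S(4,2) = 0.8500; S(4,3) = 0.4074; S(4,4) = 0.1953
Terminal payoffs V(N, i) = max(K - S_T, 0):
  V(4,0) = 0.000000; V(4,1) = 0.000000; V(4,2) = 0.000000; V(4,3) = 0.352580; V(4,4) = 0.564716
Backward induction: V(k, i) = exp(-r*dt) * [p * V(k+1, i) + (1-p) * V(k+1, i+1)].
  V(3,0) = exp(-r*dt) * [p*0.000000 + (1-p)*0.000000] = 0.000000
  V(3,1) = exp(-r*dt) * [p*0.000000 + (1-p)*0.000000] = 0.000000
  V(3,2) = exp(-r*dt) * [p*0.000000 + (1-p)*0.352580] = 0.200263
  V(3,3) = exp(-r*dt) * [p*0.352580 + (1-p)*0.564716] = 0.468866
  V(2,0) = exp(-r*dt) * [p*0.000000 + (1-p)*0.000000] = 0.000000
  V(2,1) = exp(-r*dt) * [p*0.000000 + (1-p)*0.200263] = 0.113748
  V(2,2) = exp(-r*dt) * [p*0.200263 + (1-p)*0.468866] = 0.350439
  V(1,0) = exp(-r*dt) * [p*0.000000 + (1-p)*0.113748] = 0.064608
  V(1,1) = exp(-r*dt) * [p*0.113748 + (1-p)*0.350439] = 0.246830
  V(0,0) = exp(-r*dt) * [p*0.064608 + (1-p)*0.246830] = 0.167338

Answer: Price = V(0,0) = 0.1673


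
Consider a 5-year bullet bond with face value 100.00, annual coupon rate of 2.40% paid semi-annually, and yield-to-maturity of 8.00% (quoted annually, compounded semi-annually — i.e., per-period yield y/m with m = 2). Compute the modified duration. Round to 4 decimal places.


Coupon per period c = face * coupon_rate / m = 1.200000
Periods per year m = 2; per-period yield y/m = 0.040000
Number of cashflows N = 10
Cashflows (t years, CF_t, discount factor 1/(1+y/m)^(m*t), PV):
  t = 0.5000: CF_t = 1.200000, DF = 0.961538, PV = 1.153846
  t = 1.0000: CF_t = 1.200000, DF = 0.924556, PV = 1.109467
  t = 1.5000: CF_t = 1.200000, DF = 0.888996, PV = 1.066796
  t = 2.0000: CF_t = 1.200000, DF = 0.854804, PV = 1.025765
  t = 2.5000: CF_t = 1.200000, DF = 0.821927, PV = 0.986313
  t = 3.0000: CF_t = 1.200000, DF = 0.790315, PV = 0.948377
  t = 3.5000: CF_t = 1.200000, DF = 0.759918, PV = 0.911901
  t = 4.0000: CF_t = 1.200000, DF = 0.730690, PV = 0.876828
  t = 4.5000: CF_t = 1.200000, DF = 0.702587, PV = 0.843104
  t = 5.0000: CF_t = 101.200000, DF = 0.675564, PV = 68.367094
Price P = sum_t PV_t = 77.289492
First compute Macaulay numerator sum_t t * PV_t:
  t * PV_t at t = 0.5000: 0.576923
  t * PV_t at t = 1.0000: 1.109467
  t * PV_t at t = 1.5000: 1.600193
  t * PV_t at t = 2.0000: 2.051530
  t * PV_t at t = 2.5000: 2.465781
  t * PV_t at t = 3.0000: 2.845132
  t * PV_t at t = 3.5000: 3.191655
  t * PV_t at t = 4.0000: 3.507313
  t * PV_t at t = 4.5000: 3.793968
  t * PV_t at t = 5.0000: 341.835469
Macaulay duration D = 362.977433 / 77.289492 = 4.696336
Modified duration = D / (1 + y/m) = 4.696336 / (1 + 0.040000) = 4.515708

Answer: Modified duration = 4.5157
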